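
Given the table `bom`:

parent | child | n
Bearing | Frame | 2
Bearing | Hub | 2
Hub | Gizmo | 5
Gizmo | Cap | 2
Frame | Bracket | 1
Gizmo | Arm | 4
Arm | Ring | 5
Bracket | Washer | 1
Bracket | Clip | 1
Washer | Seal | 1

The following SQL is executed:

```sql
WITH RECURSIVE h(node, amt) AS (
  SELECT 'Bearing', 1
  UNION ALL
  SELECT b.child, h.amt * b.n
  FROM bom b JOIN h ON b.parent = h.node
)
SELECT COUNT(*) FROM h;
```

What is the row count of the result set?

Base: (Bearing, amt=1).
Iteration 1: components of {Bearing} -> Frame = 1*2 = 2, Hub = 1*2 = 2.
Iteration 2: components of {Frame,Hub} -> Bracket = 2*1 = 2, Gizmo = 2*5 = 10.
Iteration 3: components of {Bracket,Gizmo} -> Arm = 10*4 = 40, Cap = 10*2 = 20, Clip = 2*1 = 2, Washer = 2*1 = 2.
Iteration 4: components of {Arm,Cap,Clip,Washer} -> Ring = 40*5 = 200, Seal = 2*1 = 2.
Iteration 5: no further components; recursion stops.
Total rows emitted: 11.

11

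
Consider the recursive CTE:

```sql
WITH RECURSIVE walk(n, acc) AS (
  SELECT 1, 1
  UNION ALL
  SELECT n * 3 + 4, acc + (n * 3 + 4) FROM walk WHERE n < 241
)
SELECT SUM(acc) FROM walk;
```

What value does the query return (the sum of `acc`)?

Base: n=1, acc=1.
Iteration 1: 1 < 241 holds -> n = 1 * 3 + 4 = 7, acc = 1 + 7 = 8.
Iteration 2: 7 < 241 holds -> n = 7 * 3 + 4 = 25, acc = 8 + 25 = 33.
Iteration 3: 25 < 241 holds -> n = 25 * 3 + 4 = 79, acc = 33 + 79 = 112.
Iteration 4: 79 < 241 holds -> n = 79 * 3 + 4 = 241, acc = 112 + 241 = 353.
Iteration 5: 241 < 241 fails; recursion stops.
SUM(acc) = 1 + 8 + 33 + 112 + 353 = 507.

507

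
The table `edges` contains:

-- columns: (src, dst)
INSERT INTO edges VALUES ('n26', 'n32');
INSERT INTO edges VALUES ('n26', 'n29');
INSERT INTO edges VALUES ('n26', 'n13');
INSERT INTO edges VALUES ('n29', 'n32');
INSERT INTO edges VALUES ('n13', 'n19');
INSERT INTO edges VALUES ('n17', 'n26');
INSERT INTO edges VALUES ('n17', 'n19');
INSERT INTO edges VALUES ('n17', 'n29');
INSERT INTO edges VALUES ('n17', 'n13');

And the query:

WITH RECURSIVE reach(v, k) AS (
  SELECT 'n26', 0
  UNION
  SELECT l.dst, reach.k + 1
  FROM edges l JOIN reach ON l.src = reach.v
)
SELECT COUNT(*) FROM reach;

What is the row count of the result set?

Base: (n26, k=0).
Iteration 1: edges from {n26} -> (n13, k=1), (n29, k=1), (n32, k=1).
Iteration 2: edges from {n13,n29,n32} -> (n19, k=2), (n32, k=2).
Iteration 3: no outgoing edges from {n19,n32}; recursion stops.
Total rows emitted: 6.

6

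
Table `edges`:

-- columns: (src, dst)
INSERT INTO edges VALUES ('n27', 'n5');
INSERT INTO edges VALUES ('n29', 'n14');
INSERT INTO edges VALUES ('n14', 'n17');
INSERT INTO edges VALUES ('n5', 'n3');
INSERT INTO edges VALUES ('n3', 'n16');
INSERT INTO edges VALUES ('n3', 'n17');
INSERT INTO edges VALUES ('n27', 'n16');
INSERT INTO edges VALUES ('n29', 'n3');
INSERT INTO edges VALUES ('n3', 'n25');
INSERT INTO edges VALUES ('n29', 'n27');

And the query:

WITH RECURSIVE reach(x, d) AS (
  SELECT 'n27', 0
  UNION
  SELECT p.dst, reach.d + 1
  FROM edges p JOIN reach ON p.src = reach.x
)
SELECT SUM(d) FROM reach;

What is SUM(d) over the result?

13

Base: (n27, d=0).
Iteration 1: edges from {n27} -> (n16, d=1), (n5, d=1).
Iteration 2: edges from {n16,n5} -> (n3, d=2).
Iteration 3: edges from {n3} -> (n16, d=3), (n17, d=3), (n25, d=3).
Iteration 4: no outgoing edges from {n16,n17,n25}; recursion stops.
SUM(d) = 0 + 1 + 1 + 2 + 3 + 3 + 3 = 13.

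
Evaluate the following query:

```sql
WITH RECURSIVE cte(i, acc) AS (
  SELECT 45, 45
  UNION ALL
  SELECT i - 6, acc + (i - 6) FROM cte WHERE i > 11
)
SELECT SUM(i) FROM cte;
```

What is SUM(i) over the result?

189

Base: i=45, acc=45.
Iteration 1: 45 > 11 holds -> i = 45 - 6 = 39, acc = 45 + 39 = 84.
Iteration 2: 39 > 11 holds -> i = 39 - 6 = 33, acc = 84 + 33 = 117.
Iteration 3: 33 > 11 holds -> i = 33 - 6 = 27, acc = 117 + 27 = 144.
Iteration 4: 27 > 11 holds -> i = 27 - 6 = 21, acc = 144 + 21 = 165.
Iteration 5: 21 > 11 holds -> i = 21 - 6 = 15, acc = 165 + 15 = 180.
Iteration 6: 15 > 11 holds -> i = 15 - 6 = 9, acc = 180 + 9 = 189.
Iteration 7: 9 > 11 fails; recursion stops.
SUM(i) = 45 + 39 + 33 + 27 + 21 + 15 + 9 = 189.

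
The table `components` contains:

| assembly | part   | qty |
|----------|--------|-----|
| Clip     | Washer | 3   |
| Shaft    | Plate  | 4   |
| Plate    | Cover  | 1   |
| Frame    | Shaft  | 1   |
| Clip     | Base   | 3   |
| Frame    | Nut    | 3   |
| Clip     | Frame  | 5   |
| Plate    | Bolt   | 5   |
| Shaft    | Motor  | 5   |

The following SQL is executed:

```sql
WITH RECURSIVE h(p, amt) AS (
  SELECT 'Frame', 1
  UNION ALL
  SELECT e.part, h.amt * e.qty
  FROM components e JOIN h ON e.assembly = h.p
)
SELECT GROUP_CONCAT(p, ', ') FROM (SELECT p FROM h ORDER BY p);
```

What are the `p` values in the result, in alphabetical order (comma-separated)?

Base: (Frame, amt=1).
Iteration 1: components of {Frame} -> Nut = 1*3 = 3, Shaft = 1*1 = 1.
Iteration 2: components of {Nut,Shaft} -> Motor = 1*5 = 5, Plate = 1*4 = 4.
Iteration 3: components of {Motor,Plate} -> Bolt = 4*5 = 20, Cover = 4*1 = 4.
Iteration 4: no further components; recursion stops.

Bolt, Cover, Frame, Motor, Nut, Plate, Shaft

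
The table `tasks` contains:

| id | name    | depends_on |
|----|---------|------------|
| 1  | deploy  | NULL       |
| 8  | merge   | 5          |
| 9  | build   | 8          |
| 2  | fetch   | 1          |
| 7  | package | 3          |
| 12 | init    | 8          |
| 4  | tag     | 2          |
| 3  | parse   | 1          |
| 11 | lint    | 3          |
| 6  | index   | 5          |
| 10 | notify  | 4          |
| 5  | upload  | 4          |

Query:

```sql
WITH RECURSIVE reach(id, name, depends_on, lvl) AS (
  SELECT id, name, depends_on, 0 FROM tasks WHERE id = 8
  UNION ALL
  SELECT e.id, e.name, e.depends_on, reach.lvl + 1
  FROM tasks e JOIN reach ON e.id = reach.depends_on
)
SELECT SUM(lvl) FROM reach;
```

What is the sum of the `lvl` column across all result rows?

Base: id=8 (merge), depends_on=5, lvl 0.
Iteration 1: join on id=5 -> upload (id 5, depends_on=4, lvl 1).
Iteration 2: join on id=4 -> tag (id 4, depends_on=2, lvl 2).
Iteration 3: join on id=2 -> fetch (id 2, depends_on=1, lvl 3).
Iteration 4: join on id=1 -> deploy (id 1, depends_on=NULL, lvl 4).
Iteration 5: depends_on is NULL; no match; recursion stops.
SUM(lvl) = 0 + 1 + 2 + 3 + 4 = 10.

10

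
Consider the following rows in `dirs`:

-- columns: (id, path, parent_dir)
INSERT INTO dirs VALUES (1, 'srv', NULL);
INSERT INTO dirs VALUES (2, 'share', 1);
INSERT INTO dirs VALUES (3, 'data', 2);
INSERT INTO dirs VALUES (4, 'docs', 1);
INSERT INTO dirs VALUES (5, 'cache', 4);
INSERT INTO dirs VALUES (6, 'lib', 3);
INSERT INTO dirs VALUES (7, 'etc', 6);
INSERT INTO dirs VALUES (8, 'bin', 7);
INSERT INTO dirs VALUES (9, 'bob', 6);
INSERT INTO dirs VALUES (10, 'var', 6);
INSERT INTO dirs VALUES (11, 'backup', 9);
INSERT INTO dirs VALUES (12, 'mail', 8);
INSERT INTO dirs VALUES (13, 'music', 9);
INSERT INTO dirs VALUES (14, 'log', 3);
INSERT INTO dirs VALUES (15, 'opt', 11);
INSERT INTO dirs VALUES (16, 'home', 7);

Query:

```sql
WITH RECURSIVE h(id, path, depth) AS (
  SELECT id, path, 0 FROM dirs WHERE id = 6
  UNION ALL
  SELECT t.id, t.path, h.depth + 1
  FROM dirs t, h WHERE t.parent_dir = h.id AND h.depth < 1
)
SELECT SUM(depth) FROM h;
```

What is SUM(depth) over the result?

3

Base: id=6 (lib) at depth 0.
Iteration 1: rows with parent_dir in {6} -> etc (id 7, depth 1), bob (id 9, depth 1), var (id 10, depth 1).
Iteration 2: depth < 1 fails for all current rows; recursion stops.
SUM(depth) = 0 + 1 + 1 + 1 = 3.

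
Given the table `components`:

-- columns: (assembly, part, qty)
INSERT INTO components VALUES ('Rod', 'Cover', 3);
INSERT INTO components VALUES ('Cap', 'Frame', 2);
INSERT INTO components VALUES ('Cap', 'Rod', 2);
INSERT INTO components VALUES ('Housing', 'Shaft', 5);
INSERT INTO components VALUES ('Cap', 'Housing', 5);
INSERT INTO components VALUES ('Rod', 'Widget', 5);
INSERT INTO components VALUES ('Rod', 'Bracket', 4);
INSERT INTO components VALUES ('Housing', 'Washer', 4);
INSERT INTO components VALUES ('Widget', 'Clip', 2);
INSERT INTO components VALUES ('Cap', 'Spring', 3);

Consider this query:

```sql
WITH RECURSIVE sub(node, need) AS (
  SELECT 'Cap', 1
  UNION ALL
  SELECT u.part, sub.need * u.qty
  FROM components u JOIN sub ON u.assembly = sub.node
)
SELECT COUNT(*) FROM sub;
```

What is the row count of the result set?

11

Base: (Cap, need=1).
Iteration 1: components of {Cap} -> Frame = 1*2 = 2, Housing = 1*5 = 5, Rod = 1*2 = 2, Spring = 1*3 = 3.
Iteration 2: components of {Frame,Housing,Rod,Spring} -> Bracket = 2*4 = 8, Cover = 2*3 = 6, Shaft = 5*5 = 25, Washer = 5*4 = 20, Widget = 2*5 = 10.
Iteration 3: components of {Bracket,Cover,Shaft,Washer,Widget} -> Clip = 10*2 = 20.
Iteration 4: no further components; recursion stops.
Total rows emitted: 11.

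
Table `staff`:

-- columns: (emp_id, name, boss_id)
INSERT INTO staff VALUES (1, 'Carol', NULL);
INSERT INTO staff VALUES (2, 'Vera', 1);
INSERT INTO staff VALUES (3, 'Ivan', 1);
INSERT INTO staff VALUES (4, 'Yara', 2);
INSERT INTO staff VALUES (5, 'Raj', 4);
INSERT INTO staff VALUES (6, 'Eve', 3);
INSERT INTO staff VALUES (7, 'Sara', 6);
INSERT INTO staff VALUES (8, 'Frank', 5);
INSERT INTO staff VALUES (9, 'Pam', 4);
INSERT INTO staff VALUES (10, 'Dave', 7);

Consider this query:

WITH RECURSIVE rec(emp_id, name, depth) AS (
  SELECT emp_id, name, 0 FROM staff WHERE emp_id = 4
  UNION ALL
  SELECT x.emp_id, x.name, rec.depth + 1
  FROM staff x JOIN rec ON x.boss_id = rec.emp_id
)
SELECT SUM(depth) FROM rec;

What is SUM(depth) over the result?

Base: emp_id=4 (Yara) at depth 0.
Iteration 1: rows with boss_id in {4} -> Raj (id 5, depth 1), Pam (id 9, depth 1).
Iteration 2: rows with boss_id in {5,9} -> Frank (id 8, depth 2).
Iteration 3: no rows with boss_id in {8}; recursion stops.
SUM(depth) = 0 + 1 + 1 + 2 = 4.

4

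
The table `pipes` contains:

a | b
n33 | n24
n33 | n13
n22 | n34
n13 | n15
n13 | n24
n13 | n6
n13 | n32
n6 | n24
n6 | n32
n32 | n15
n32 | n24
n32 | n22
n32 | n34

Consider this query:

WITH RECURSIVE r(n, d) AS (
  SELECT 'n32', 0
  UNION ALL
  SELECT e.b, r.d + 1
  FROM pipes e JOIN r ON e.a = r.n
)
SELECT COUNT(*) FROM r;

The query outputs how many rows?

6

Base: (n32, d=0).
Iteration 1: edges from {n32} -> (n15, d=1), (n22, d=1), (n24, d=1), (n34, d=1).
Iteration 2: edges from {n15,n22,n24,n34} -> (n34, d=2).
Iteration 3: no outgoing edges from {n34}; recursion stops.
Total rows emitted: 6.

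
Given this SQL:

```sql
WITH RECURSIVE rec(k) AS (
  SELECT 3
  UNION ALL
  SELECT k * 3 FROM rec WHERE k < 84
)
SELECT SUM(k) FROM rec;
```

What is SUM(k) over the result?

Base: k=3.
Iteration 1: 3 < 84 holds -> k = 3 * 3 = 9.
Iteration 2: 9 < 84 holds -> k = 9 * 3 = 27.
Iteration 3: 27 < 84 holds -> k = 27 * 3 = 81.
Iteration 4: 81 < 84 holds -> k = 81 * 3 = 243.
Iteration 5: 243 < 84 fails; recursion stops.
SUM(k) = 3 + 9 + 27 + 81 + 243 = 363.

363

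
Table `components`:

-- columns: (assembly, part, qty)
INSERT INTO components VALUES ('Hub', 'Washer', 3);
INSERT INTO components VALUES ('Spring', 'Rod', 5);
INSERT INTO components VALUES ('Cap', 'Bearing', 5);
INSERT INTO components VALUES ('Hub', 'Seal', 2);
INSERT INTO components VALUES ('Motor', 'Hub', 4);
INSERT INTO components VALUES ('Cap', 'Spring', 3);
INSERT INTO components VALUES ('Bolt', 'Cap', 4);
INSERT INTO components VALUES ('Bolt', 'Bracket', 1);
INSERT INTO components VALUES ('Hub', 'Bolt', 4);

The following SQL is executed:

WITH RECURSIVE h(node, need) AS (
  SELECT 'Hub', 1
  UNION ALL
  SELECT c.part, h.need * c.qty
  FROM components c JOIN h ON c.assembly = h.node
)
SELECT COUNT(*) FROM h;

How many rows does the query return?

Base: (Hub, need=1).
Iteration 1: components of {Hub} -> Bolt = 1*4 = 4, Seal = 1*2 = 2, Washer = 1*3 = 3.
Iteration 2: components of {Bolt,Seal,Washer} -> Bracket = 4*1 = 4, Cap = 4*4 = 16.
Iteration 3: components of {Bracket,Cap} -> Bearing = 16*5 = 80, Spring = 16*3 = 48.
Iteration 4: components of {Bearing,Spring} -> Rod = 48*5 = 240.
Iteration 5: no further components; recursion stops.
Total rows emitted: 9.

9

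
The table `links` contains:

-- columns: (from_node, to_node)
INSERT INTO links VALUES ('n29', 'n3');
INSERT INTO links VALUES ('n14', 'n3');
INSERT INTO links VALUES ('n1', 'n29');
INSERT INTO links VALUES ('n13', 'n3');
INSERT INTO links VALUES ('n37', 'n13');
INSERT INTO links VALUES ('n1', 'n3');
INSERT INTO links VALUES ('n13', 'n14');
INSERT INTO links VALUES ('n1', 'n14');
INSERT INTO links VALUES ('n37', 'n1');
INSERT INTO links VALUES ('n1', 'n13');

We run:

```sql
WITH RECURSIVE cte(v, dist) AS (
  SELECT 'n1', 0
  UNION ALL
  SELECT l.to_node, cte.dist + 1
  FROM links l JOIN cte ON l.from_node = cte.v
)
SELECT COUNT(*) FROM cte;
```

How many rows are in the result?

10

Base: (n1, dist=0).
Iteration 1: edges from {n1} -> (n13, dist=1), (n14, dist=1), (n29, dist=1), (n3, dist=1).
Iteration 2: edges from {n13,n14,n29,n3} -> (n14, dist=2), (n3, dist=2) x3. [UNION ALL keeps all 4 new rows, including repeats]
Iteration 3: edges from {n14,n3} -> (n3, dist=3).
Iteration 4: no outgoing edges from {n3}; recursion stops.
Total rows emitted: 10.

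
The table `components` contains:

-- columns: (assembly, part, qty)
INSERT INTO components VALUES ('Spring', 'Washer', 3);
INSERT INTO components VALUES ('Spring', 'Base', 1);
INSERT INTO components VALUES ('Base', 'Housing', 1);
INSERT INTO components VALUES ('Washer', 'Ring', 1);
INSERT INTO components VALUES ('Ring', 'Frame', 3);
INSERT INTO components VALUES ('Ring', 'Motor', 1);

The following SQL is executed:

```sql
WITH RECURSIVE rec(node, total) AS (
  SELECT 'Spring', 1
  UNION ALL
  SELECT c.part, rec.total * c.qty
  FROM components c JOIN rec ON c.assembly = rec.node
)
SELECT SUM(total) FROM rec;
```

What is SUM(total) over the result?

21

Base: (Spring, total=1).
Iteration 1: components of {Spring} -> Base = 1*1 = 1, Washer = 1*3 = 3.
Iteration 2: components of {Base,Washer} -> Housing = 1*1 = 1, Ring = 3*1 = 3.
Iteration 3: components of {Housing,Ring} -> Frame = 3*3 = 9, Motor = 3*1 = 3.
Iteration 4: no further components; recursion stops.
SUM(total) = 1 + 3 + 1 + 3 + 1 + 9 + 3 = 21.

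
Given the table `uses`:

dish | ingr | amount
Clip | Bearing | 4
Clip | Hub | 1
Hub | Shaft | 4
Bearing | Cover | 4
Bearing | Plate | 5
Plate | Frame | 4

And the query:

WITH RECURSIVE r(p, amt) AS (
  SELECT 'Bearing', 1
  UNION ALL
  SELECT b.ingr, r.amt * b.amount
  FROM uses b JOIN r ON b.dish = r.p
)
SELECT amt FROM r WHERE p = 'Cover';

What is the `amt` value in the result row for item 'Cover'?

4

Base: (Bearing, amt=1).
Iteration 1: components of {Bearing} -> Cover = 1*4 = 4, Plate = 1*5 = 5.
Iteration 2: components of {Cover,Plate} -> Frame = 5*4 = 20.
Iteration 3: no further components; recursion stops.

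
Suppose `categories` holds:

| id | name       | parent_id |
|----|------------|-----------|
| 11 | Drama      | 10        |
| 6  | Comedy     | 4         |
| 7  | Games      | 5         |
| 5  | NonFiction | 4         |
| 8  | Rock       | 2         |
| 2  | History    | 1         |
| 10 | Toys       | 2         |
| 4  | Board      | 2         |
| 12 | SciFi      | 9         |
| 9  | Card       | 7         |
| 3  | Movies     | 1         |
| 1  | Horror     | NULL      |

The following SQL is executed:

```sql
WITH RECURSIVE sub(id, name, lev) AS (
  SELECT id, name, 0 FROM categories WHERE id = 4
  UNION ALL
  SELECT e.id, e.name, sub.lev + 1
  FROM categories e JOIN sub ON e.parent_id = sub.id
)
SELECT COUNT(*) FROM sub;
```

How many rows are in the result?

6

Base: id=4 (Board) at lev 0.
Iteration 1: rows with parent_id in {4} -> NonFiction (id 5, lev 1), Comedy (id 6, lev 1).
Iteration 2: rows with parent_id in {5,6} -> Games (id 7, lev 2).
Iteration 3: rows with parent_id in {7} -> Card (id 9, lev 3).
Iteration 4: rows with parent_id in {9} -> SciFi (id 12, lev 4).
Iteration 5: no rows with parent_id in {12}; recursion stops.
Total rows emitted: 6.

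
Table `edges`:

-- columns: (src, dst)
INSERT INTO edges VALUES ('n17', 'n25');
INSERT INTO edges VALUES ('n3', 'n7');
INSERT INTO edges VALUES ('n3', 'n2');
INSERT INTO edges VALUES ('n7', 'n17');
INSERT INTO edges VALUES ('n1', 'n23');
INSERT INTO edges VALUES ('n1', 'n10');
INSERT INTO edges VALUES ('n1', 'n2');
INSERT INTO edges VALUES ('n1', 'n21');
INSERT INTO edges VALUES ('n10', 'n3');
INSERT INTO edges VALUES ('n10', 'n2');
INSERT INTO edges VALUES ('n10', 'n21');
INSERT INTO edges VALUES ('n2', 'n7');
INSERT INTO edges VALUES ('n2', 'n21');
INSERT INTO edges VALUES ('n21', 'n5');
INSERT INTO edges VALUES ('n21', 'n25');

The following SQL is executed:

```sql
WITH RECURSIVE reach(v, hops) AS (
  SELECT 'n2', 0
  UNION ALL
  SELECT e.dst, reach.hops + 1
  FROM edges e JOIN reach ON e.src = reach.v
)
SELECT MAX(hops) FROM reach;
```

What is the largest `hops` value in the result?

Base: (n2, hops=0).
Iteration 1: edges from {n2} -> (n21, hops=1), (n7, hops=1).
Iteration 2: edges from {n21,n7} -> (n17, hops=2), (n25, hops=2), (n5, hops=2).
Iteration 3: edges from {n17,n25,n5} -> (n25, hops=3).
Iteration 4: no outgoing edges from {n25}; recursion stops.
hops values: 0, 1, 1, 2, 2, 2, 3; the maximum is 3.

3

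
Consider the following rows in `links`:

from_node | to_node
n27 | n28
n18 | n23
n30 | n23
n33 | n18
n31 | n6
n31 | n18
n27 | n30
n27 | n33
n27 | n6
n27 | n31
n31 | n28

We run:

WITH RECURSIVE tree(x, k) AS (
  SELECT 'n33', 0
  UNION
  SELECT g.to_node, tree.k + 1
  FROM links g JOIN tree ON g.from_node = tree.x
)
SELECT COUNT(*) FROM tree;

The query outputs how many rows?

3

Base: (n33, k=0).
Iteration 1: edges from {n33} -> (n18, k=1).
Iteration 2: edges from {n18} -> (n23, k=2).
Iteration 3: no outgoing edges from {n23}; recursion stops.
Total rows emitted: 3.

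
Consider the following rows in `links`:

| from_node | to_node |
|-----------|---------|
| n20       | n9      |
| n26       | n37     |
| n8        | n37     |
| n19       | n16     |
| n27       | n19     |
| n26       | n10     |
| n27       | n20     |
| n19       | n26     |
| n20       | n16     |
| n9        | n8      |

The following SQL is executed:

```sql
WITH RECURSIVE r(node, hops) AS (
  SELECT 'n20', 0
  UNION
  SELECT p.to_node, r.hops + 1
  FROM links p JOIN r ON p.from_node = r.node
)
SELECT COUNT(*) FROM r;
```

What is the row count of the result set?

Base: (n20, hops=0).
Iteration 1: edges from {n20} -> (n16, hops=1), (n9, hops=1).
Iteration 2: edges from {n16,n9} -> (n8, hops=2).
Iteration 3: edges from {n8} -> (n37, hops=3).
Iteration 4: no outgoing edges from {n37}; recursion stops.
Total rows emitted: 5.

5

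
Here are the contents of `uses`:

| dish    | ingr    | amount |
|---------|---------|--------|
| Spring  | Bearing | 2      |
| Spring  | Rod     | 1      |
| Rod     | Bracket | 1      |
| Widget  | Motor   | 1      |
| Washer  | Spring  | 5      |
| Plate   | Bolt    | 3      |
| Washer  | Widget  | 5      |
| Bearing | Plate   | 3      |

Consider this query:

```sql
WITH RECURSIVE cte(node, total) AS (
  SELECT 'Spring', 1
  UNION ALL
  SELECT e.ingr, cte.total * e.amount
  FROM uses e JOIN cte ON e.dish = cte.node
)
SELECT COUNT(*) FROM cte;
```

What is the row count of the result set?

Base: (Spring, total=1).
Iteration 1: components of {Spring} -> Bearing = 1*2 = 2, Rod = 1*1 = 1.
Iteration 2: components of {Bearing,Rod} -> Bracket = 1*1 = 1, Plate = 2*3 = 6.
Iteration 3: components of {Bracket,Plate} -> Bolt = 6*3 = 18.
Iteration 4: no further components; recursion stops.
Total rows emitted: 6.

6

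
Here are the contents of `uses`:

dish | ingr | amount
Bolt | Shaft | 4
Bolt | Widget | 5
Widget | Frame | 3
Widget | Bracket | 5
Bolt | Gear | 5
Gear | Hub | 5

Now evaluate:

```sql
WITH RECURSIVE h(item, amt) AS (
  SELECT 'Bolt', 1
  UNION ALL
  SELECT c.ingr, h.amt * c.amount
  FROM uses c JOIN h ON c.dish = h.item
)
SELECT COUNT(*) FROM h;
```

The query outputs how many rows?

Base: (Bolt, amt=1).
Iteration 1: components of {Bolt} -> Gear = 1*5 = 5, Shaft = 1*4 = 4, Widget = 1*5 = 5.
Iteration 2: components of {Gear,Shaft,Widget} -> Bracket = 5*5 = 25, Frame = 5*3 = 15, Hub = 5*5 = 25.
Iteration 3: no further components; recursion stops.
Total rows emitted: 7.

7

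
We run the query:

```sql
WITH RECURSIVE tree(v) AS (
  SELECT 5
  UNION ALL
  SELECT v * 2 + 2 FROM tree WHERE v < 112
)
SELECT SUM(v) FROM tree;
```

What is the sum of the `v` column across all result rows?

429

Base: v=5.
Iteration 1: 5 < 112 holds -> v = 5 * 2 + 2 = 12.
Iteration 2: 12 < 112 holds -> v = 12 * 2 + 2 = 26.
Iteration 3: 26 < 112 holds -> v = 26 * 2 + 2 = 54.
Iteration 4: 54 < 112 holds -> v = 54 * 2 + 2 = 110.
Iteration 5: 110 < 112 holds -> v = 110 * 2 + 2 = 222.
Iteration 6: 222 < 112 fails; recursion stops.
SUM(v) = 5 + 12 + 26 + 54 + 110 + 222 = 429.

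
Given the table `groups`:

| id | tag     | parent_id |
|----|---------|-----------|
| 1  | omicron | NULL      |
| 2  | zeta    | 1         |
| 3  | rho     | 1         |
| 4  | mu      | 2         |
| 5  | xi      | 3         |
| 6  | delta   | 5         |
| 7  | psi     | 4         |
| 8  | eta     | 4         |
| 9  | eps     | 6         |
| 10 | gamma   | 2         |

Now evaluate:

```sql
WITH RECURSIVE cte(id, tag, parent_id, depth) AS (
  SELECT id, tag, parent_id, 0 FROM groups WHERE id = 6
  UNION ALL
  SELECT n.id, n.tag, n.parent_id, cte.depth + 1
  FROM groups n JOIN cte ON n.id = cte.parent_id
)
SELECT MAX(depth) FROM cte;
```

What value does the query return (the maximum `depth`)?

Base: id=6 (delta), parent_id=5, depth 0.
Iteration 1: join on id=5 -> xi (id 5, parent_id=3, depth 1).
Iteration 2: join on id=3 -> rho (id 3, parent_id=1, depth 2).
Iteration 3: join on id=1 -> omicron (id 1, parent_id=NULL, depth 3).
Iteration 4: parent_id is NULL; no match; recursion stops.
depth values: 0, 1, 2, 3; the maximum is 3.

3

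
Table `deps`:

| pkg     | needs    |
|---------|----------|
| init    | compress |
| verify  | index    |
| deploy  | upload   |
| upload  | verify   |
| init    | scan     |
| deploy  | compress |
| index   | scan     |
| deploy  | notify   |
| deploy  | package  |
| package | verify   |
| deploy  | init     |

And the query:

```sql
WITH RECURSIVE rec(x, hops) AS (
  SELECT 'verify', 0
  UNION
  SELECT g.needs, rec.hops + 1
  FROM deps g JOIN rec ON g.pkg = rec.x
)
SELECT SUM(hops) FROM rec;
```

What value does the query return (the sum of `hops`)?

Base: (verify, hops=0).
Iteration 1: edges from {verify} -> (index, hops=1).
Iteration 2: edges from {index} -> (scan, hops=2).
Iteration 3: no outgoing edges from {scan}; recursion stops.
SUM(hops) = 0 + 1 + 2 = 3.

3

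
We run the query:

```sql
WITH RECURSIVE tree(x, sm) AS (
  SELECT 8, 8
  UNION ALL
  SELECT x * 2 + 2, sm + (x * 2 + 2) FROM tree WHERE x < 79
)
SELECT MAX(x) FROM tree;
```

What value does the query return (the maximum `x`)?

158

Base: x=8, sm=8.
Iteration 1: 8 < 79 holds -> x = 8 * 2 + 2 = 18, sm = 8 + 18 = 26.
Iteration 2: 18 < 79 holds -> x = 18 * 2 + 2 = 38, sm = 26 + 38 = 64.
Iteration 3: 38 < 79 holds -> x = 38 * 2 + 2 = 78, sm = 64 + 78 = 142.
Iteration 4: 78 < 79 holds -> x = 78 * 2 + 2 = 158, sm = 142 + 158 = 300.
Iteration 5: 158 < 79 fails; recursion stops.
x values: 8, 18, 38, 78, 158; the maximum is 158.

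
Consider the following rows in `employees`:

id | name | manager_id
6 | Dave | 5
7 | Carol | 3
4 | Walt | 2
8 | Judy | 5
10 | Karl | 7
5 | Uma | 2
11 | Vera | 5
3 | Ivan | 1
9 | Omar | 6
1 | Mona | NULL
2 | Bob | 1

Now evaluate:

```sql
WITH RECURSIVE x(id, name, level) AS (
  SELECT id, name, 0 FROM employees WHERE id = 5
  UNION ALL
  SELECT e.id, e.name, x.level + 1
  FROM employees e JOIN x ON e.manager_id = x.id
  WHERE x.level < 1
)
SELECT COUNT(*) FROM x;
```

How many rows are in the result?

4

Base: id=5 (Uma) at level 0.
Iteration 1: rows with manager_id in {5} -> Dave (id 6, level 1), Judy (id 8, level 1), Vera (id 11, level 1).
Iteration 2: level < 1 fails for all current rows; recursion stops.
Total rows emitted: 4.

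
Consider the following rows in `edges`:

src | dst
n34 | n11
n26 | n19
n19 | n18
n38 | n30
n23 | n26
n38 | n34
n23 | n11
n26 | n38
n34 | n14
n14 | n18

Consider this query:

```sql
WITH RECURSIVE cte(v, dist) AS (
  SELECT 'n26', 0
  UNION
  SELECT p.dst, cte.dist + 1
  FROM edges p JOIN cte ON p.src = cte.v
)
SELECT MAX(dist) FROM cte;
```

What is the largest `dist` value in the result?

Base: (n26, dist=0).
Iteration 1: edges from {n26} -> (n19, dist=1), (n38, dist=1).
Iteration 2: edges from {n19,n38} -> (n18, dist=2), (n30, dist=2), (n34, dist=2).
Iteration 3: edges from {n18,n30,n34} -> (n11, dist=3), (n14, dist=3).
Iteration 4: edges from {n11,n14} -> (n18, dist=4).
Iteration 5: no outgoing edges from {n18}; recursion stops.
dist values: 0, 1, 1, 2, 2, 2, 3, 3, 4; the maximum is 4.

4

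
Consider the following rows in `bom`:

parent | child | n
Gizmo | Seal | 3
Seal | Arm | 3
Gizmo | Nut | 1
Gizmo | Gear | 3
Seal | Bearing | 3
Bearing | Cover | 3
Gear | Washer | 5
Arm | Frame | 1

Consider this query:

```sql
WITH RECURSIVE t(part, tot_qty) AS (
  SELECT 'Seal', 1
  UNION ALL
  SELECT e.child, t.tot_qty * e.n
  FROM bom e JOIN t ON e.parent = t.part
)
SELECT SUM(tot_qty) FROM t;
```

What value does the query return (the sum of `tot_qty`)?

19

Base: (Seal, tot_qty=1).
Iteration 1: components of {Seal} -> Arm = 1*3 = 3, Bearing = 1*3 = 3.
Iteration 2: components of {Arm,Bearing} -> Cover = 3*3 = 9, Frame = 3*1 = 3.
Iteration 3: no further components; recursion stops.
SUM(tot_qty) = 1 + 3 + 3 + 3 + 9 = 19.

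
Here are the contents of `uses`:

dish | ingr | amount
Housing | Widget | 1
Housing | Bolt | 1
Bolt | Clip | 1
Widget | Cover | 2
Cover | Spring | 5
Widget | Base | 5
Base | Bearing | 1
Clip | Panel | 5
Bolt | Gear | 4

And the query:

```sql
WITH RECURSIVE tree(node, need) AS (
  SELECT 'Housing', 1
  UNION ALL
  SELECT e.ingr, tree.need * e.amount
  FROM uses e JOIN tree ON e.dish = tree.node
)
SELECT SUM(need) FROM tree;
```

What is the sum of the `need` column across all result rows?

35

Base: (Housing, need=1).
Iteration 1: components of {Housing} -> Bolt = 1*1 = 1, Widget = 1*1 = 1.
Iteration 2: components of {Bolt,Widget} -> Base = 1*5 = 5, Clip = 1*1 = 1, Cover = 1*2 = 2, Gear = 1*4 = 4.
Iteration 3: components of {Base,Clip,Cover,Gear} -> Bearing = 5*1 = 5, Panel = 1*5 = 5, Spring = 2*5 = 10.
Iteration 4: no further components; recursion stops.
SUM(need) = 1 + 1 + 1 + 2 + 5 + 1 + 4 + 10 + 5 + 5 = 35.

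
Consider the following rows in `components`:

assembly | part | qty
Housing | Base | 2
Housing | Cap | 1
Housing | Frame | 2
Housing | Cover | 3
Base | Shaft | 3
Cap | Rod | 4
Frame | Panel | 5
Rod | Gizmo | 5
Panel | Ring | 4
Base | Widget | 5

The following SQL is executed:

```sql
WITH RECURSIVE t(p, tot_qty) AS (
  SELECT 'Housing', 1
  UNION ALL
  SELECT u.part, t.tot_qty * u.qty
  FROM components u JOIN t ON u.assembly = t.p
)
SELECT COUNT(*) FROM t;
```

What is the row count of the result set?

11

Base: (Housing, tot_qty=1).
Iteration 1: components of {Housing} -> Base = 1*2 = 2, Cap = 1*1 = 1, Cover = 1*3 = 3, Frame = 1*2 = 2.
Iteration 2: components of {Base,Cap,Cover,Frame} -> Panel = 2*5 = 10, Rod = 1*4 = 4, Shaft = 2*3 = 6, Widget = 2*5 = 10.
Iteration 3: components of {Panel,Rod,Shaft,Widget} -> Gizmo = 4*5 = 20, Ring = 10*4 = 40.
Iteration 4: no further components; recursion stops.
Total rows emitted: 11.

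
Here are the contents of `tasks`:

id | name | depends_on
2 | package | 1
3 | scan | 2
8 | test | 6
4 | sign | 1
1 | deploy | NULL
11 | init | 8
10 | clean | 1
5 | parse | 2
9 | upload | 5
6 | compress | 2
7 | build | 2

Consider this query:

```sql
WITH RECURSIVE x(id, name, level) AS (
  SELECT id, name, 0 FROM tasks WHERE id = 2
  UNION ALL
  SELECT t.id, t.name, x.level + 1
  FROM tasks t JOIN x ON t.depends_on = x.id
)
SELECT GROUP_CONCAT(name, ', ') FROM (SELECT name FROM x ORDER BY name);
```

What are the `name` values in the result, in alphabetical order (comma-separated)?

build, compress, init, package, parse, scan, test, upload

Base: id=2 (package) at level 0.
Iteration 1: rows with depends_on in {2} -> scan (id 3, level 1), parse (id 5, level 1), compress (id 6, level 1), build (id 7, level 1).
Iteration 2: rows with depends_on in {3,5,6,7} -> test (id 8, level 2), upload (id 9, level 2).
Iteration 3: rows with depends_on in {8,9} -> init (id 11, level 3).
Iteration 4: no rows with depends_on in {11}; recursion stops.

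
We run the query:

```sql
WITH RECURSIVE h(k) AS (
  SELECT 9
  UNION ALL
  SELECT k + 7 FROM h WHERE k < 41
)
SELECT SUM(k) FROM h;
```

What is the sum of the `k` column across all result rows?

159

Base: k=9.
Iteration 1: 9 < 41 holds -> k = 9 + 7 = 16.
Iteration 2: 16 < 41 holds -> k = 16 + 7 = 23.
Iteration 3: 23 < 41 holds -> k = 23 + 7 = 30.
Iteration 4: 30 < 41 holds -> k = 30 + 7 = 37.
Iteration 5: 37 < 41 holds -> k = 37 + 7 = 44.
Iteration 6: 44 < 41 fails; recursion stops.
SUM(k) = 9 + 16 + 23 + 30 + 37 + 44 = 159.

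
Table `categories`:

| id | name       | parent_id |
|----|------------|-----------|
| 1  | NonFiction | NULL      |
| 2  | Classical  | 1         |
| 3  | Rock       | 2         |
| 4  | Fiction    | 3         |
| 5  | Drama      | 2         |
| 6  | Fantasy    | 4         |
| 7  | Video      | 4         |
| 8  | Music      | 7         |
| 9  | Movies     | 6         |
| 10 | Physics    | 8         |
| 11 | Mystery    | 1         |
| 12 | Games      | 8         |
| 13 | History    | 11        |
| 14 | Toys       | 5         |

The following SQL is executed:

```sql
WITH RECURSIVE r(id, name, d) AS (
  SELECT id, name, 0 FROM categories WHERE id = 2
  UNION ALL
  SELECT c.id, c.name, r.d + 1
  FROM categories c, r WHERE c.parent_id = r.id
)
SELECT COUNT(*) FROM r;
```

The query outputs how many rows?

11

Base: id=2 (Classical) at d 0.
Iteration 1: rows with parent_id in {2} -> Rock (id 3, d 1), Drama (id 5, d 1).
Iteration 2: rows with parent_id in {3,5} -> Fiction (id 4, d 2), Toys (id 14, d 2).
Iteration 3: rows with parent_id in {4,14} -> Fantasy (id 6, d 3), Video (id 7, d 3).
Iteration 4: rows with parent_id in {6,7} -> Music (id 8, d 4), Movies (id 9, d 4).
Iteration 5: rows with parent_id in {8,9} -> Physics (id 10, d 5), Games (id 12, d 5).
Iteration 6: no rows with parent_id in {10,12}; recursion stops.
Total rows emitted: 11.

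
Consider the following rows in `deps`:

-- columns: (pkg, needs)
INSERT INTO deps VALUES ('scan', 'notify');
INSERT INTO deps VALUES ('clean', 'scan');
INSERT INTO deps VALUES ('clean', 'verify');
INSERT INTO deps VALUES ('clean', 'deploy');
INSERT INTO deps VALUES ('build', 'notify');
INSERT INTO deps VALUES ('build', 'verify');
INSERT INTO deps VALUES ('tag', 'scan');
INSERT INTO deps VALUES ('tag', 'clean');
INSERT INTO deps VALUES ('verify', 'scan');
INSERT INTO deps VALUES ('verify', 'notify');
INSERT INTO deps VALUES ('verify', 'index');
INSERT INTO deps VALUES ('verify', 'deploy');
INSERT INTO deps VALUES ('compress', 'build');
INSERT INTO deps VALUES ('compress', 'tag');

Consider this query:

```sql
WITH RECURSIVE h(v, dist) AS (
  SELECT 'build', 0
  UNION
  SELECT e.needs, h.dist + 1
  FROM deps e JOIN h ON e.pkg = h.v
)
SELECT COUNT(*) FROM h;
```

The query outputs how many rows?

Base: (build, dist=0).
Iteration 1: edges from {build} -> (notify, dist=1), (verify, dist=1).
Iteration 2: edges from {notify,verify} -> (deploy, dist=2), (index, dist=2), (notify, dist=2), (scan, dist=2).
Iteration 3: edges from {deploy,index,notify,scan} -> (notify, dist=3).
Iteration 4: no outgoing edges from {notify}; recursion stops.
Total rows emitted: 8.

8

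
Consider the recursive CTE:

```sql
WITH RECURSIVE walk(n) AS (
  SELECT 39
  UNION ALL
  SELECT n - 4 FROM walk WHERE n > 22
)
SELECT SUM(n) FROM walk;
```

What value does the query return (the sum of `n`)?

Base: n=39.
Iteration 1: 39 > 22 holds -> n = 39 - 4 = 35.
Iteration 2: 35 > 22 holds -> n = 35 - 4 = 31.
Iteration 3: 31 > 22 holds -> n = 31 - 4 = 27.
Iteration 4: 27 > 22 holds -> n = 27 - 4 = 23.
Iteration 5: 23 > 22 holds -> n = 23 - 4 = 19.
Iteration 6: 19 > 22 fails; recursion stops.
SUM(n) = 39 + 35 + 31 + 27 + 23 + 19 = 174.

174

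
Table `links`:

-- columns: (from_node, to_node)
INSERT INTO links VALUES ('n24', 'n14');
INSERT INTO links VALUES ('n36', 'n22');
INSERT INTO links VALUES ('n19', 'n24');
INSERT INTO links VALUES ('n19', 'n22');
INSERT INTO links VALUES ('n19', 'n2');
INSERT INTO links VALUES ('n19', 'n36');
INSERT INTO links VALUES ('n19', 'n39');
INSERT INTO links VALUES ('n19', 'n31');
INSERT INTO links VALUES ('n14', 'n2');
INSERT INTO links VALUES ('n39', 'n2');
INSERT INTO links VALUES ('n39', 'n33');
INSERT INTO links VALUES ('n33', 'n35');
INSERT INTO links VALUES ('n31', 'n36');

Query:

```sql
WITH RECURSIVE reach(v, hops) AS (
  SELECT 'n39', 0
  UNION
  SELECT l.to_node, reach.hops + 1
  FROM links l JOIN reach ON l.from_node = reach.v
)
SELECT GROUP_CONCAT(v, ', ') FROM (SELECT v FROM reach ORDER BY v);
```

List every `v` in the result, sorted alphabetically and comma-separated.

n2, n33, n35, n39

Base: (n39, hops=0).
Iteration 1: edges from {n39} -> (n2, hops=1), (n33, hops=1).
Iteration 2: edges from {n2,n33} -> (n35, hops=2).
Iteration 3: no outgoing edges from {n35}; recursion stops.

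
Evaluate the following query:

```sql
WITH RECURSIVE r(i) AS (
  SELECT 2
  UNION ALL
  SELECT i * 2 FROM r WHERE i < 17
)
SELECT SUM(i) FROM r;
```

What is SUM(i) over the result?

Base: i=2.
Iteration 1: 2 < 17 holds -> i = 2 * 2 = 4.
Iteration 2: 4 < 17 holds -> i = 4 * 2 = 8.
Iteration 3: 8 < 17 holds -> i = 8 * 2 = 16.
Iteration 4: 16 < 17 holds -> i = 16 * 2 = 32.
Iteration 5: 32 < 17 fails; recursion stops.
SUM(i) = 2 + 4 + 8 + 16 + 32 = 62.

62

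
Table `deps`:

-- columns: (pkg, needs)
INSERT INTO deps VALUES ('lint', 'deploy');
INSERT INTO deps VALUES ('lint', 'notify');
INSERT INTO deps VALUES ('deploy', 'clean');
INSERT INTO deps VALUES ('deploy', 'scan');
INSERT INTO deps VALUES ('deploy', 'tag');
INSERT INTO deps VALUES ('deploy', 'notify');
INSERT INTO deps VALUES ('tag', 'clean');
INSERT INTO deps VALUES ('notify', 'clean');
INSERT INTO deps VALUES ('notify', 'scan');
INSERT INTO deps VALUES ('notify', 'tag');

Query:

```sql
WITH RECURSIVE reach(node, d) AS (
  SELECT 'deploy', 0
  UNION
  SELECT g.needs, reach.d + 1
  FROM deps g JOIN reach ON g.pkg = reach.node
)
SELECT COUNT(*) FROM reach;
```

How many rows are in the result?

9

Base: (deploy, d=0).
Iteration 1: edges from {deploy} -> (clean, d=1), (notify, d=1), (scan, d=1), (tag, d=1).
Iteration 2: edges from {clean,notify,scan,tag} -> (clean, d=2), (scan, d=2), (tag, d=2). [UNION drops 1 duplicate row(s)]
Iteration 3: edges from {clean,scan,tag} -> (clean, d=3).
Iteration 4: no outgoing edges from {clean}; recursion stops.
Total rows emitted: 9.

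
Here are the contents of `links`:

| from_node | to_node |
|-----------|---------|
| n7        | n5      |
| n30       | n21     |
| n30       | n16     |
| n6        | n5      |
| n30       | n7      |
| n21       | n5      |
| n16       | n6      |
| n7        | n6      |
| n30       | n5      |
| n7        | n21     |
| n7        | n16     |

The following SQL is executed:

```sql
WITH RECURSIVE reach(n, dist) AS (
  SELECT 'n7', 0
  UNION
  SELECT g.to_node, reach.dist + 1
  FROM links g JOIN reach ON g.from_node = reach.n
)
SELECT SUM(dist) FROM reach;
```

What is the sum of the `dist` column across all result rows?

11

Base: (n7, dist=0).
Iteration 1: edges from {n7} -> (n16, dist=1), (n21, dist=1), (n5, dist=1), (n6, dist=1).
Iteration 2: edges from {n16,n21,n5,n6} -> (n5, dist=2), (n6, dist=2). [UNION drops 1 duplicate row(s)]
Iteration 3: edges from {n5,n6} -> (n5, dist=3).
Iteration 4: no outgoing edges from {n5}; recursion stops.
SUM(dist) = 0 + 1 + 1 + 1 + 1 + 2 + 2 + 3 = 11.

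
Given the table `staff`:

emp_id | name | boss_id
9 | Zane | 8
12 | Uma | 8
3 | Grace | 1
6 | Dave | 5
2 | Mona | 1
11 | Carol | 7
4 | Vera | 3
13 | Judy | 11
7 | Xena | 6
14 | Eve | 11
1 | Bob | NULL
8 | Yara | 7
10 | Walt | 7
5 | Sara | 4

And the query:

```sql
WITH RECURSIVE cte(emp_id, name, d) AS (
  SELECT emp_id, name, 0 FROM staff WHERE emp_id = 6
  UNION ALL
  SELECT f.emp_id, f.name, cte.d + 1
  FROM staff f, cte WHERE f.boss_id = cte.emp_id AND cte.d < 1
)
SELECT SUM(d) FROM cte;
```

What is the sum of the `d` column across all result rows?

1

Base: emp_id=6 (Dave) at d 0.
Iteration 1: rows with boss_id in {6} -> Xena (id 7, d 1).
Iteration 2: d < 1 fails for all current rows; recursion stops.
SUM(d) = 0 + 1 = 1.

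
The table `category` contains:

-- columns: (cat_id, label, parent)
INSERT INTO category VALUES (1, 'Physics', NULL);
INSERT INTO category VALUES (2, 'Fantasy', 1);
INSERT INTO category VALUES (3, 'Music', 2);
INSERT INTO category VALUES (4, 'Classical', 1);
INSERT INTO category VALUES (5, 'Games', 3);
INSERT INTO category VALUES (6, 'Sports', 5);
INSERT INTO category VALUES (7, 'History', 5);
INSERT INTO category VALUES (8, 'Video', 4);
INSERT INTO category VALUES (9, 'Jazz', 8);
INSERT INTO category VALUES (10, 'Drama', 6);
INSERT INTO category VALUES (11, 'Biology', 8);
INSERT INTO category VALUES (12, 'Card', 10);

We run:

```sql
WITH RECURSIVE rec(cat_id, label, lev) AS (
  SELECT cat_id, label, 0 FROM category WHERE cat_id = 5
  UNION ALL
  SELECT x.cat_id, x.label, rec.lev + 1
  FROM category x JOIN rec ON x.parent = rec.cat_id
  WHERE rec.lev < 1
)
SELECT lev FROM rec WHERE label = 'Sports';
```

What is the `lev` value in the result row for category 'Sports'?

Base: cat_id=5 (Games) at lev 0.
Iteration 1: rows with parent in {5} -> Sports (id 6, lev 1), History (id 7, lev 1).
Iteration 2: lev < 1 fails for all current rows; recursion stops.

1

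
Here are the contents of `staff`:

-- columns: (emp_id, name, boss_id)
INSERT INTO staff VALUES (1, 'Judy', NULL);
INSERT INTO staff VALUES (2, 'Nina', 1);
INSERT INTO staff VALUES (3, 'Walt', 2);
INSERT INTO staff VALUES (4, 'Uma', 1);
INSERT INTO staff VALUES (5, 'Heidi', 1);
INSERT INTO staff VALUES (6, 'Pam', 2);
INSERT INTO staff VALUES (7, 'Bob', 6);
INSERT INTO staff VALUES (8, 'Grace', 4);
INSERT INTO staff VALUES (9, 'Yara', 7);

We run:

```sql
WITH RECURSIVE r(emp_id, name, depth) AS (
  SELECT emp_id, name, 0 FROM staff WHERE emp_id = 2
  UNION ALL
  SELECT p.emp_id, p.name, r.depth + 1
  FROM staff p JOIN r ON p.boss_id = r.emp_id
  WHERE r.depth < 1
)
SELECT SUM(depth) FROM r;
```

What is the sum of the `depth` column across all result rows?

2

Base: emp_id=2 (Nina) at depth 0.
Iteration 1: rows with boss_id in {2} -> Walt (id 3, depth 1), Pam (id 6, depth 1).
Iteration 2: depth < 1 fails for all current rows; recursion stops.
SUM(depth) = 0 + 1 + 1 = 2.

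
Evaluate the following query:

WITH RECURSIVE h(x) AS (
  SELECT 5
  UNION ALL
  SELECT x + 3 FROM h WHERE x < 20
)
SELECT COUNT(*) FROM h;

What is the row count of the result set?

Base: x=5.
Iteration 1: 5 < 20 holds -> x = 5 + 3 = 8.
Iteration 2: 8 < 20 holds -> x = 8 + 3 = 11.
Iteration 3: 11 < 20 holds -> x = 11 + 3 = 14.
Iteration 4: 14 < 20 holds -> x = 14 + 3 = 17.
Iteration 5: 17 < 20 holds -> x = 17 + 3 = 20.
Iteration 6: 20 < 20 fails; recursion stops.
Total rows emitted: 6.

6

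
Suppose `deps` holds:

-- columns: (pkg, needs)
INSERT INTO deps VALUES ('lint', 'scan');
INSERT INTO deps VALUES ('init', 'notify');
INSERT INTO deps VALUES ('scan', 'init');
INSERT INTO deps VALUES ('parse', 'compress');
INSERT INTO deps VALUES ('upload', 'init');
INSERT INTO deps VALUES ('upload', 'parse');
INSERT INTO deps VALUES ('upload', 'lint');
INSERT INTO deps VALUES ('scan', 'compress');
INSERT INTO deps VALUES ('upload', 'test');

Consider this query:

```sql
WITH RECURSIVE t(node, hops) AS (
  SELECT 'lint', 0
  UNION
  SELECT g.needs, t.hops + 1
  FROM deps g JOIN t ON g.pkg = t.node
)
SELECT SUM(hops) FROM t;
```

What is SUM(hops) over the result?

Base: (lint, hops=0).
Iteration 1: edges from {lint} -> (scan, hops=1).
Iteration 2: edges from {scan} -> (compress, hops=2), (init, hops=2).
Iteration 3: edges from {compress,init} -> (notify, hops=3).
Iteration 4: no outgoing edges from {notify}; recursion stops.
SUM(hops) = 0 + 1 + 2 + 2 + 3 = 8.

8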